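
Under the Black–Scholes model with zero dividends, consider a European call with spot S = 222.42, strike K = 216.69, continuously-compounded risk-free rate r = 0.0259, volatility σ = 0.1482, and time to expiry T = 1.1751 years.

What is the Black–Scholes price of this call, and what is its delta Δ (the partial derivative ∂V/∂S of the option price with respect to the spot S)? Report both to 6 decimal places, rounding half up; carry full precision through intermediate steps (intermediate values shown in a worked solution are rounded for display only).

σ√T = 0.1482·√1.1751 = 0.160652
d₁ = (ln(S/K) + (r+σ²/2)T) / (σ√T) = (ln(222.42/216.69) + (0.0259+0.1482²/2)·1.1751) / 0.160652 = (0.026100 + 0.043340) / 0.160652 = 0.432235
d₂ = d₁ − σ√T = 0.432235 − 0.160652 = 0.271583
e^{−rT} = e^{−0.0259·1.1751} = 0.970023
N(d₁) = 0.667215,  N(d₂) = 0.607029
Call price V = S·N(d₁) − K·e^{−rT}·N(d₂) = 148.401882 − 127.594014 = 20.807868
Δ = N(d₁) = 0.667215

price = 20.807868
Δ = 0.667215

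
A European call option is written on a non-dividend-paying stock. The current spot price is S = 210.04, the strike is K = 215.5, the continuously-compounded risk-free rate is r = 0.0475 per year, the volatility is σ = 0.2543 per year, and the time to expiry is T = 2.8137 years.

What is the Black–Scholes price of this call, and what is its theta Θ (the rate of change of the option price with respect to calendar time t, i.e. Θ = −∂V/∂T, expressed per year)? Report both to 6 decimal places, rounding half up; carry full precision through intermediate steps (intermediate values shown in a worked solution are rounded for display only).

price = 45.464159
Θ = -10.317244

σ√T = 0.2543·√2.8137 = 0.426565
d₁ = (ln(S/K) + (r+σ²/2)T) / (σ√T) = (ln(210.04/215.5) + (0.0475+0.2543²/2)·2.8137) / 0.426565 = (-0.025663 + 0.224630) / 0.426565 = 0.466439
d₂ = d₁ − σ√T = 0.466439 − 0.426565 = 0.039874
e^{−rT} = e^{−0.0475·2.8137} = 0.874896
N(d₁) = 0.679549,  N(d₂) = 0.515903
Call price V = S·N(d₁) − K·e^{−rT}·N(d₂) = 142.732567 − 97.268408 = 45.464159
φ(d₁) = (1/√(2π))·e^{−d₁²/2} = 0.357821
Θ = −S·φ(d₁)·σ/(2√T) − r·K·e^{−rT}·N(d₂) = −5.696994 − 4.620249 = -10.317244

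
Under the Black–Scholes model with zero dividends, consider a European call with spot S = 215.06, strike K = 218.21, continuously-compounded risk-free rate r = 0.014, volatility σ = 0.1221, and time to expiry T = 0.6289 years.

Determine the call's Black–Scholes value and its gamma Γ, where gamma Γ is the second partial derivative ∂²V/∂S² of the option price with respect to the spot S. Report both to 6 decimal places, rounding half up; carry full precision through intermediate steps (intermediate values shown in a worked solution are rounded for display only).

price = 7.724261
Γ = 0.019157

σ√T = 0.1221·√0.6289 = 0.096829
d₁ = (ln(S/K) + (r+σ²/2)T) / (σ√T) = (ln(215.06/218.21) + (0.014+0.1221²/2)·0.6289) / 0.096829 = (-0.014541 + 0.013493) / 0.096829 = -0.010826
d₂ = d₁ − σ√T = -0.010826 − 0.096829 = -0.107655
e^{−rT} = e^{−0.014·0.6289} = 0.991234
N(d₁) = 0.495681,  N(d₂) = 0.457135
Call price V = S·N(d₁) − K·e^{−rT}·N(d₂) = 106.601167 − 98.876906 = 7.724261
φ(d₁) = (1/√(2π))·e^{−d₁²/2} = 0.398919
Γ = φ(d₁) / (S·σ·√T) = 0.019157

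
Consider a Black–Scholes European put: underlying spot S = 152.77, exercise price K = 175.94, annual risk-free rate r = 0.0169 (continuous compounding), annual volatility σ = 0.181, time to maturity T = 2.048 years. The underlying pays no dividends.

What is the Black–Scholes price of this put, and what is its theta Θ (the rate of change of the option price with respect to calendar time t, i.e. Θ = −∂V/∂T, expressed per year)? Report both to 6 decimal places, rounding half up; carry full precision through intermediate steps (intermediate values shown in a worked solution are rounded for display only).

σ√T = 0.181·√2.048 = 0.259026
d₁ = (ln(S/K) + (r+σ²/2)T) / (σ√T) = (ln(152.77/175.94) + (0.0169+0.181²/2)·2.048) / 0.259026 = (-0.141210 + 0.068158) / 0.259026 = -0.282022
d₂ = d₁ − σ√T = -0.282022 − 0.259026 = -0.541048
e^{−rT} = e^{−0.0169·2.048} = 0.965981
N(−d₁) = 0.611037,  N(−d₂) = 0.705763
Put price V = K·e^{−rT}·N(−d₂) − S·N(−d₁) = 119.947686 − 93.348069 = 26.599617
φ(d₁) = (1/√(2π))·e^{−d₁²/2} = 0.383388
Θ = −S·φ(d₁)·σ/(2√T) + r·K·e^{−rT}·N(−d₂) = −3.703912 + 2.027116 = -1.676796

price = 26.599617
Θ = -1.676796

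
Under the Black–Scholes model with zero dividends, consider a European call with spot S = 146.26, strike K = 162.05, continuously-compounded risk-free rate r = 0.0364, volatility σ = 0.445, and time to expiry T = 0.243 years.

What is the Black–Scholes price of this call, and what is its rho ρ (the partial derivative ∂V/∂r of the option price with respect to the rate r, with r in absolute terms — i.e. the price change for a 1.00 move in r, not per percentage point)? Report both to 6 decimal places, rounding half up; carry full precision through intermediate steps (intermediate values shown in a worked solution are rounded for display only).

price = 7.417519
ρ = 11.542926

σ√T = 0.445·√0.243 = 0.219363
d₁ = (ln(S/K) + (r+σ²/2)T) / (σ√T) = (ln(146.26/162.05) + (0.0364+0.445²/2)·0.243) / 0.219363 = (-0.102519 + 0.032905) / 0.219363 = -0.317346
d₂ = d₁ − σ√T = -0.317346 − 0.219363 = -0.536708
e^{−rT} = e^{−0.0364·0.243} = 0.991194
N(d₁) = 0.375491,  N(d₂) = 0.295735
Call price V = S·N(d₁) − K·e^{−rT}·N(d₂) = 54.919272 − 47.501753 = 7.417519
ρ = K·T·e^{−rT}·N(d₂) = 11.542926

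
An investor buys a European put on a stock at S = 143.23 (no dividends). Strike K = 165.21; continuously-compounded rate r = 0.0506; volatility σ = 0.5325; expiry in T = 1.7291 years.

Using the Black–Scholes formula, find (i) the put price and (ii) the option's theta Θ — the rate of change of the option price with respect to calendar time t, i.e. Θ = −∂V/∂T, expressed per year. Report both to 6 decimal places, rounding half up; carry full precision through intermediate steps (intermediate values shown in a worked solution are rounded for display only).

σ√T = 0.5325·√1.7291 = 0.700212
d₁ = (ln(S/K) + (r+σ²/2)T) / (σ√T) = (ln(143.23/165.21) + (0.0506+0.5325²/2)·1.7291) / 0.700212 = (-0.142766 + 0.332641) / 0.700212 = 0.271168
d₂ = d₁ − σ√T = 0.271168 − 0.700212 = -0.429044
e^{−rT} = e^{−0.0506·1.7291} = 0.916226
N(−d₁) = 0.393131,  N(−d₂) = 0.666054
Put price V = K·e^{−rT}·N(−d₂) − S·N(−d₁) = 100.820422 − 56.308124 = 44.512298
φ(d₁) = (1/√(2π))·e^{−d₁²/2} = 0.384541
Θ = −S·φ(d₁)·σ/(2√T) + r·K·e^{−rT}·N(−d₂) = −11.152091 + 5.101513 = -6.050577

price = 44.512298
Θ = -6.050577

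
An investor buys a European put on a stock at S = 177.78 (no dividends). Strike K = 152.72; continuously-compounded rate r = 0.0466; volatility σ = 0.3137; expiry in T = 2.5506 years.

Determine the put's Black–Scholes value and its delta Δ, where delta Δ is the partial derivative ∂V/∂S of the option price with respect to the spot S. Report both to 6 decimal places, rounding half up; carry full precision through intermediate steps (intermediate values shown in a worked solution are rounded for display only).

σ√T = 0.3137·√2.5506 = 0.500998
d₁ = (ln(S/K) + (r+σ²/2)T) / (σ√T) = (ln(177.78/152.72) + (0.0466+0.3137²/2)·2.5506) / 0.500998 = (0.151941 + 0.244357) / 0.500998 = 0.791018
d₂ = d₁ − σ√T = 0.791018 − 0.500998 = 0.290020
e^{−rT} = e^{−0.0466·2.5506} = 0.887934
N(−d₁) = 0.214467,  N(−d₂) = 0.385901
Put price V = K·e^{−rT}·N(−d₂) − S·N(−d₁) = 52.330142 − 38.127921 = 14.202221
Δ = −N(−d₁) = -0.214467

price = 14.202221
Δ = -0.214467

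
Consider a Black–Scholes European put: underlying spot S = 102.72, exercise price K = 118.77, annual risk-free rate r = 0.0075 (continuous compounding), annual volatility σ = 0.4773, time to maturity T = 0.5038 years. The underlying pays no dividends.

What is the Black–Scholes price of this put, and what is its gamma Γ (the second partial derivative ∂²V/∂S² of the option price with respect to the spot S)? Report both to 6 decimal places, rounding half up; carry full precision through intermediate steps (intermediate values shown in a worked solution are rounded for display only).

σ√T = 0.4773·√0.5038 = 0.338782
d₁ = (ln(S/K) + (r+σ²/2)T) / (σ√T) = (ln(102.72/118.77) + (0.0075+0.4773²/2)·0.5038) / 0.338782 = (-0.145182 + 0.061165) / 0.338782 = -0.247997
d₂ = d₁ − σ√T = -0.247997 − 0.338782 = -0.586779
e^{−rT} = e^{−0.0075·0.5038} = 0.996229
N(−d₁) = 0.597932,  N(−d₂) = 0.721324
Put price V = K·e^{−rT}·N(−d₂) − S·N(−d₁) = 85.348536 − 61.419524 = 23.929012
φ(d₁) = (1/√(2π))·e^{−d₁²/2} = 0.386861
Γ = φ(d₁) / (S·σ·√T) = 0.011117

price = 23.929012
Γ = 0.011117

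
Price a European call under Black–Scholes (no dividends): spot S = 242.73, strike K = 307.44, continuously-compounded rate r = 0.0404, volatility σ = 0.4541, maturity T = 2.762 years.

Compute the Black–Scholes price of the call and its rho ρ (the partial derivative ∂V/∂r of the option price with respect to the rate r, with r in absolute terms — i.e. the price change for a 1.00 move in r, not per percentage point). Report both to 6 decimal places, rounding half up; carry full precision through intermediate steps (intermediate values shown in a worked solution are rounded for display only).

price = 60.986900
ρ = 223.055457

σ√T = 0.4541·√2.762 = 0.754681
d₁ = (ln(S/K) + (r+σ²/2)T) / (σ√T) = (ln(242.73/307.44) + (0.0404+0.4541²/2)·2.762) / 0.754681 = (-0.236330 + 0.396356) / 0.754681 = 0.212045
d₂ = d₁ − σ√T = 0.212045 − 0.754681 = -0.542636
e^{−rT} = e^{−0.0404·2.762} = 0.894416
N(d₁) = 0.583964,  N(d₂) = 0.293690
Call price V = S·N(d₁) − K·e^{−rT}·N(d₂) = 141.745574 − 80.758674 = 60.986900
ρ = K·T·e^{−rT}·N(d₂) = 223.055457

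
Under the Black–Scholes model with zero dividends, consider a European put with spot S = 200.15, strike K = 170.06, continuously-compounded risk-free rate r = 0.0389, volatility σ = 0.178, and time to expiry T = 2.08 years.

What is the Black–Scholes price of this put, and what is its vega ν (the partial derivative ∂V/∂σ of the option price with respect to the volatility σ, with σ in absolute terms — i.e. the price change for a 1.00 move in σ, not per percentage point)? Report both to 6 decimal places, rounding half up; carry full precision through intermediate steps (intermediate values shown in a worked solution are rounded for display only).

σ√T = 0.178·√2.08 = 0.256715
d₁ = (ln(S/K) + (r+σ²/2)T) / (σ√T) = (ln(200.15/170.06) + (0.0389+0.178²/2)·2.08) / 0.256715 = (0.162916 + 0.113863) / 0.256715 = 1.078156
d₂ = d₁ − σ√T = 1.078156 − 0.256715 = 0.821441
e^{−rT} = e^{−0.0389·2.08} = 0.922275
N(−d₁) = 0.140482,  N(−d₂) = 0.205698
Put price V = K·e^{−rT}·N(−d₂) − S·N(−d₁) = 32.262033 − 28.117479 = 4.144553
φ(d₁) = (1/√(2π))·e^{−d₁²/2} = 0.223097
ν = S·φ(d₁)·√T = 64.399260

price = 4.144553
ν = 64.399260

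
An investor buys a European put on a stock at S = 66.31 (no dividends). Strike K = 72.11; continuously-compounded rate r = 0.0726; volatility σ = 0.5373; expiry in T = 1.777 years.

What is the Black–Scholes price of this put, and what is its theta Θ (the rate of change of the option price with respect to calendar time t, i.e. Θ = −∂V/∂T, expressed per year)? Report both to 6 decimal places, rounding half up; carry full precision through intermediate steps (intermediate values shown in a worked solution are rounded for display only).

price = 16.711148
Θ = -2.044113

σ√T = 0.5373·√1.777 = 0.716243
d₁ = (ln(S/K) + (r+σ²/2)T) / (σ√T) = (ln(66.31/72.11) + (0.0726+0.5373²/2)·1.777) / 0.716243 = (-0.083852 + 0.385512) / 0.716243 = 0.421170
d₂ = d₁ − σ√T = 0.421170 − 0.716243 = -0.295073
e^{−rT} = e^{−0.0726·1.777} = 0.878965
N(−d₁) = 0.336815,  N(−d₂) = 0.616031
Put price V = K·e^{−rT}·N(−d₂) − S·N(−d₁) = 39.045375 − 22.334227 = 16.711148
φ(d₁) = (1/√(2π))·e^{−d₁²/2} = 0.365083
Θ = −S·φ(d₁)·σ/(2√T) + r·K·e^{−rT}·N(−d₂) = −4.878808 + 2.834694 = -2.044113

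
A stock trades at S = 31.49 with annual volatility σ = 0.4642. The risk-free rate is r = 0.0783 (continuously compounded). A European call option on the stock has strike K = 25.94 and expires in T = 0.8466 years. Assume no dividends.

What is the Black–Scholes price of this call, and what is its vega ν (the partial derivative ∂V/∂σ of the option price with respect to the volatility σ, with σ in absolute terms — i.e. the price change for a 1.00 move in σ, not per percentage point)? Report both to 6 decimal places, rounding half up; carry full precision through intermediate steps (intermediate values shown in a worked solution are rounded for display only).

σ√T = 0.4642·√0.8466 = 0.427114
d₁ = (ln(S/K) + (r+σ²/2)T) / (σ√T) = (ln(31.49/25.94) + (0.0783+0.4642²/2)·0.8466) / 0.427114 = (0.193884 + 0.157502) / 0.427114 = 0.822698
d₂ = d₁ − σ√T = 0.822698 − 0.427114 = 0.395583
e^{−rT} = e^{−0.0783·0.8466} = 0.935861
N(d₁) = 0.794660,  N(d₂) = 0.653794
Call price V = S·N(d₁) − K·e^{−rT}·N(d₂) = 25.023843 − 15.871642 = 9.152202
φ(d₁) = (1/√(2π))·e^{−d₁²/2} = 0.284406
ν = S·φ(d₁)·√T = 8.240429

price = 9.152202
ν = 8.240429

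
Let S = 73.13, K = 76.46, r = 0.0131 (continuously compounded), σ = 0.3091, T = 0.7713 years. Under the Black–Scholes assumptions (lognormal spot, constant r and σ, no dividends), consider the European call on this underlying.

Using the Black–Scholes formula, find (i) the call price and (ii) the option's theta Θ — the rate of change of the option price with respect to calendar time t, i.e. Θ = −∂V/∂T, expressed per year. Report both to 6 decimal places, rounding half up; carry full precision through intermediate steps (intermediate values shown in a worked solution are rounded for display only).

σ√T = 0.3091·√0.7713 = 0.271463
d₁ = (ln(S/K) + (r+σ²/2)T) / (σ√T) = (ln(73.13/76.46) + (0.0131+0.3091²/2)·0.7713) / 0.271463 = (-0.044529 + 0.046950) / 0.271463 = 0.008919
d₂ = d₁ − σ√T = 0.008919 − 0.271463 = -0.262544
e^{−rT} = e^{−0.0131·0.7713} = 0.989947
N(d₁) = 0.503558,  N(d₂) = 0.396451
Call price V = S·N(d₁) − K·e^{−rT}·N(d₂) = 36.825193 − 30.007896 = 6.817297
φ(d₁) = (1/√(2π))·e^{−d₁²/2} = 0.398926
Θ = −S·φ(d₁)·σ/(2√T) − r·K·e^{−rT}·N(d₂) = −5.133880 − 0.393103 = -5.526983

price = 6.817297
Θ = -5.526983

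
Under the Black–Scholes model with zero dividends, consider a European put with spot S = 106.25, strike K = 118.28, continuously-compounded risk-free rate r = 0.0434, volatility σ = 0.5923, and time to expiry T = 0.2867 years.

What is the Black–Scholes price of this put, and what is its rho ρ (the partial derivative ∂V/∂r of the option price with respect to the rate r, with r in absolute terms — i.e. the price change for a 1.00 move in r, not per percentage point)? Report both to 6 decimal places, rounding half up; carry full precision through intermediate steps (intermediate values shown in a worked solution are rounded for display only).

price = 19.953847
ρ = -22.652341

σ√T = 0.5923·√0.2867 = 0.317143
d₁ = (ln(S/K) + (r+σ²/2)T) / (σ√T) = (ln(106.25/118.28) + (0.0434+0.5923²/2)·0.2867) / 0.317143 = (-0.107260 + 0.062733) / 0.317143 = -0.140401
d₂ = d₁ − σ√T = -0.140401 − 0.317143 = -0.457544
e^{−rT} = e^{−0.0434·0.2867} = 0.987634
N(−d₁) = 0.555828,  N(−d₂) = 0.676360
Put price V = K·e^{−rT}·N(−d₂) − S·N(−d₁) = 79.010606 − 59.056759 = 19.953847
ρ = −K·T·e^{−rT}·N(−d₂) = -22.652341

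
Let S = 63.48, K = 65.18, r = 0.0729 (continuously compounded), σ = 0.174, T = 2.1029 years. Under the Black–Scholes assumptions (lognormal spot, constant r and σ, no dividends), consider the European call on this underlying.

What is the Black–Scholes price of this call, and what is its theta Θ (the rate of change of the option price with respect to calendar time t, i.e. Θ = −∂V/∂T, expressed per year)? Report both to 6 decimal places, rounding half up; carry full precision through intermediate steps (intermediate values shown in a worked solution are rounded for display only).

σ√T = 0.174·√2.1029 = 0.252324
d₁ = (ln(S/K) + (r+σ²/2)T) / (σ√T) = (ln(63.48/65.18) + (0.0729+0.174²/2)·2.1029) / 0.252324 = (-0.026428 + 0.185135) / 0.252324 = 0.628982
d₂ = d₁ − σ√T = 0.628982 − 0.252324 = 0.376658
e^{−rT} = e^{−0.0729·2.1029} = 0.857871
N(d₁) = 0.735320,  N(d₂) = 0.646786
Call price V = S·N(d₁) − K·e^{−rT}·N(d₂) = 46.678093 − 36.165724 = 10.512369
φ(d₁) = (1/√(2π))·e^{−d₁²/2} = 0.327343
Θ = −S·φ(d₁)·σ/(2√T) − r·K·e^{−rT}·N(d₂) = −1.246664 − 2.636481 = -3.883145

price = 10.512369
Θ = -3.883145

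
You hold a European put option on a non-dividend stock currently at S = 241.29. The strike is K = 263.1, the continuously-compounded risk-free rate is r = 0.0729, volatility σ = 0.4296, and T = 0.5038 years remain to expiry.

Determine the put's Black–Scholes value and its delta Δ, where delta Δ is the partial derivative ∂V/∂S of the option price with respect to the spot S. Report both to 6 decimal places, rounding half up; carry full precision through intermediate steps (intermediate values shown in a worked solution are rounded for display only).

price = 36.542784
Δ = -0.504341

σ√T = 0.4296·√0.5038 = 0.304925
d₁ = (ln(S/K) + (r+σ²/2)T) / (σ√T) = (ln(241.29/263.1) + (0.0729+0.4296²/2)·0.5038) / 0.304925 = (-0.086535 + 0.083217) / 0.304925 = -0.010881
d₂ = d₁ − σ√T = -0.010881 − 0.304925 = -0.315806
e^{−rT} = e^{−0.0729·0.5038} = 0.963939
N(−d₁) = 0.504341,  N(−d₂) = 0.623925
Put price V = K·e^{−rT}·N(−d₂) − S·N(−d₁) = 158.235192 − 121.692409 = 36.542784
Δ = −N(−d₁) = -0.504341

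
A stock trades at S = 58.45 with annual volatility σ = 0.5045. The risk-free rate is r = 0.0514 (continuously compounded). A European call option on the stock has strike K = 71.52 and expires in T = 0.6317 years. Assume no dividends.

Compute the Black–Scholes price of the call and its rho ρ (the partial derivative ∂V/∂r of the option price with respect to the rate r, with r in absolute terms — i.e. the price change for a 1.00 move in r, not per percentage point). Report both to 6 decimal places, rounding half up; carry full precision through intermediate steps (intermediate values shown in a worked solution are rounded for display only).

σ√T = 0.5045·√0.6317 = 0.400974
d₁ = (ln(S/K) + (r+σ²/2)T) / (σ√T) = (ln(58.45/71.52) + (0.0514+0.5045²/2)·0.6317) / 0.400974 = (-0.201805 + 0.112860) / 0.400974 = -0.221824
d₂ = d₁ − σ√T = -0.221824 − 0.400974 = -0.622799
e^{−rT} = e^{−0.0514·0.6317} = 0.968052
N(d₁) = 0.412225,  N(d₂) = 0.266708
Call price V = S·N(d₁) − K·e^{−rT}·N(d₂) = 24.094572 − 18.465581 = 5.628990
ρ = K·T·e^{−rT}·N(d₂) = 11.664708

price = 5.628990
ρ = 11.664708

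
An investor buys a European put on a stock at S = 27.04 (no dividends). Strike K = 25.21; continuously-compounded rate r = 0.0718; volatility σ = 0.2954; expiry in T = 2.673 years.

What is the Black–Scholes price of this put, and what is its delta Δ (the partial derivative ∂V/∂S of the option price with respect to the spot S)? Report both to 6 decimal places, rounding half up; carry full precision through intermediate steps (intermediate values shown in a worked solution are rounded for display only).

price = 2.087390
Δ = -0.216530

σ√T = 0.2954·√2.673 = 0.482959
d₁ = (ln(S/K) + (r+σ²/2)T) / (σ√T) = (ln(27.04/25.21) + (0.0718+0.2954²/2)·2.673) / 0.482959 = (0.070077 + 0.308546) / 0.482959 = 0.783964
d₂ = d₁ − σ√T = 0.783964 − 0.482959 = 0.301006
e^{−rT} = e^{−0.0718·2.673} = 0.825372
N(−d₁) = 0.216530,  N(−d₂) = 0.381705
Put price V = K·e^{−rT}·N(−d₂) − S·N(−d₁) = 7.942374 − 5.854984 = 2.087390
Δ = −N(−d₁) = -0.216530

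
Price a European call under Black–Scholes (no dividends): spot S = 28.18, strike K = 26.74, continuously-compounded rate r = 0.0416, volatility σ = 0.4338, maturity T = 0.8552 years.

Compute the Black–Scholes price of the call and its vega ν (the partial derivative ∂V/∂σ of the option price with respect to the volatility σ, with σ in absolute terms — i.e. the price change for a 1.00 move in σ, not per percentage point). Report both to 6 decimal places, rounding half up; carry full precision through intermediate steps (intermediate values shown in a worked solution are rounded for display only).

price = 5.579905
ν = 9.518698

σ√T = 0.4338·√0.8552 = 0.401165
d₁ = (ln(S/K) + (r+σ²/2)T) / (σ√T) = (ln(28.18/26.74) + (0.0416+0.4338²/2)·0.8552) / 0.401165 = (0.052452 + 0.116043) / 0.401165 = 0.420014
d₂ = d₁ − σ√T = 0.420014 − 0.401165 = 0.018849
e^{−rT} = e^{−0.0416·0.8552} = 0.965049
N(d₁) = 0.662762,  N(d₂) = 0.507519
Call price V = S·N(d₁) − K·e^{−rT}·N(d₂) = 18.676644 − 13.096740 = 5.579905
φ(d₁) = (1/√(2π))·e^{−d₁²/2} = 0.365261
ν = S·φ(d₁)·√T = 9.518698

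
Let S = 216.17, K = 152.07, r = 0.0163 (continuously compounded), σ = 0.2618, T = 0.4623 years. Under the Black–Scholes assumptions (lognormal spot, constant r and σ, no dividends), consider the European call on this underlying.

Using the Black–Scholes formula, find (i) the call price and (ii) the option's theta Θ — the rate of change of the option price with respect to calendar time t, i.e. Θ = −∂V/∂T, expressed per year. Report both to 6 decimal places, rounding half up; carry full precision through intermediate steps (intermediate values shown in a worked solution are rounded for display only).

price = 65.500732
Θ = -4.196806

σ√T = 0.2618·√0.4623 = 0.178005
d₁ = (ln(S/K) + (r+σ²/2)T) / (σ√T) = (ln(216.17/152.07) + (0.0163+0.2618²/2)·0.4623) / 0.178005 = (0.351724 + 0.023378) / 0.178005 = 2.107261
d₂ = d₁ − σ√T = 2.107261 − 0.178005 = 1.929257
e^{−rT} = e^{−0.0163·0.4623} = 0.992493
N(d₁) = 0.982453,  N(d₂) = 0.973150
Call price V = S·N(d₁) − K·e^{−rT}·N(d₂) = 212.376764 − 146.876032 = 65.500732
φ(d₁) = (1/√(2π))·e^{−d₁²/2} = 0.043317
Θ = −S·φ(d₁)·σ/(2√T) − r·K·e^{−rT}·N(d₂) = −1.802727 − 2.394079 = -4.196806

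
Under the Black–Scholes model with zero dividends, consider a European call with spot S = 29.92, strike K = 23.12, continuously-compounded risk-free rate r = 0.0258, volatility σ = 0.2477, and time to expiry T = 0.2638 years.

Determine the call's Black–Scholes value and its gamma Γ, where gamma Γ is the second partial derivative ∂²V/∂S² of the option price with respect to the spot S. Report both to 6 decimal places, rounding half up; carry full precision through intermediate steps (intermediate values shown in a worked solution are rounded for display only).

σ√T = 0.2477·√0.2638 = 0.127222
d₁ = (ln(S/K) + (r+σ²/2)T) / (σ√T) = (ln(29.92/23.12) + (0.0258+0.2477²/2)·0.2638) / 0.127222 = (0.257829 + 0.014899) / 0.127222 = 2.143711
d₂ = d₁ − σ√T = 2.143711 − 0.127222 = 2.016488
e^{−rT} = e^{−0.0258·0.2638} = 0.993217
N(d₁) = 0.983972,  N(d₂) = 0.978126
Call price V = S·N(d₁) − K·e^{−rT}·N(d₂) = 29.440441 − 22.460871 = 6.979570
φ(d₁) = (1/√(2π))·e^{−d₁²/2} = 0.040088
Γ = φ(d₁) / (S·σ·√T) = 0.010531

price = 6.979570
Γ = 0.010531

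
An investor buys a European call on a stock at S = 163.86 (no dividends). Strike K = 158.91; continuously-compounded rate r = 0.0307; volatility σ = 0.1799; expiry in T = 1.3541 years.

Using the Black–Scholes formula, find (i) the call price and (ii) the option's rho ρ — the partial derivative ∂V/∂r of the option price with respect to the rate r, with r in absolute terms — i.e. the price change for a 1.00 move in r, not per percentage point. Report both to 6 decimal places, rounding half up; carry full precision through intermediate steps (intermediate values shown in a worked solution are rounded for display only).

σ√T = 0.1799·√1.3541 = 0.209342
d₁ = (ln(S/K) + (r+σ²/2)T) / (σ√T) = (ln(163.86/158.91) + (0.0307+0.1799²/2)·1.3541) / 0.209342 = (0.030674 + 0.063483) / 0.209342 = 0.449777
d₂ = d₁ − σ√T = 0.449777 − 0.209342 = 0.240435
e^{−rT} = e^{−0.0307·1.3541} = 0.959281
N(d₁) = 0.673565,  N(d₂) = 0.595004
Call price V = S·N(d₁) − K·e^{−rT}·N(d₂) = 110.370279 − 90.701988 = 19.668291
ρ = K·T·e^{−rT}·N(d₂) = 122.819562

price = 19.668291
ρ = 122.819562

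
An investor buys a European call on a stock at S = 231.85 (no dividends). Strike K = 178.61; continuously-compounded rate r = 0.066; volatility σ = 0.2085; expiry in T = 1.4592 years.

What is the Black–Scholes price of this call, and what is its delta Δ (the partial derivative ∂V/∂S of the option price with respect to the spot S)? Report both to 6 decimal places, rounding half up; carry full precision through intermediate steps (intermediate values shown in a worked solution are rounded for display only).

price = 71.349803
Δ = 0.938723

σ√T = 0.2085·√1.4592 = 0.251862
d₁ = (ln(S/K) + (r+σ²/2)T) / (σ√T) = (ln(231.85/178.61) + (0.066+0.2085²/2)·1.4592) / 0.251862 = (0.260886 + 0.128025) / 0.251862 = 1.544138
d₂ = d₁ − σ√T = 1.544138 − 0.251862 = 1.292276
e^{−rT} = e^{−0.066·1.4592} = 0.908185
N(d₁) = 0.938723,  N(d₂) = 0.901869
Call price V = S·N(d₁) − K·e^{−rT}·N(d₂) = 217.642832 − 146.293030 = 71.349803
Δ = N(d₁) = 0.938723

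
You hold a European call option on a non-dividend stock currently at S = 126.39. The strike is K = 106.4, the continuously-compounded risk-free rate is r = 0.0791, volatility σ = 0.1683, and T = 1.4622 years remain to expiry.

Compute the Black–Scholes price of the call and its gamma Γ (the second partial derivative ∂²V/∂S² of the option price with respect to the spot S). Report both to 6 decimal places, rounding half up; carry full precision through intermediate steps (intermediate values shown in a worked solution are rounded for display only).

price = 32.399668
Γ = 0.004915

σ√T = 0.1683·√1.4622 = 0.203511
d₁ = (ln(S/K) + (r+σ²/2)T) / (σ√T) = (ln(126.39/106.4) + (0.0791+0.1683²/2)·1.4622) / 0.203511 = (0.172167 + 0.136368) / 0.203511 = 1.516063
d₂ = d₁ − σ√T = 1.516063 − 0.203511 = 1.312552
e^{−rT} = e^{−0.0791·1.4622} = 0.890778
N(d₁) = 0.935248,  N(d₂) = 0.905333
Call price V = S·N(d₁) − K·e^{−rT}·N(d₂) = 118.206024 − 85.806356 = 32.399668
φ(d₁) = (1/√(2π))·e^{−d₁²/2} = 0.126418
Γ = φ(d₁) / (S·σ·√T) = 0.004915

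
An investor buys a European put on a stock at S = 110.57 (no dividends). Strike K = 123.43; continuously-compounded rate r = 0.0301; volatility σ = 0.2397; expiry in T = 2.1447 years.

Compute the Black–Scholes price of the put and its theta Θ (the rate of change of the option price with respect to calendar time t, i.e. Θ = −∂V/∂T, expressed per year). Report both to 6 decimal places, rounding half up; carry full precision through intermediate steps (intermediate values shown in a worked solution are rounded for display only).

price = 18.466254
Θ = -1.447268

σ√T = 0.2397·√2.1447 = 0.351036
d₁ = (ln(S/K) + (r+σ²/2)T) / (σ√T) = (ln(110.57/123.43) + (0.0301+0.2397²/2)·2.1447) / 0.351036 = (-0.110025 + 0.126169) / 0.351036 = 0.045987
d₂ = d₁ − σ√T = 0.045987 − 0.351036 = -0.305049
e^{−rT} = e^{−0.0301·2.1447} = 0.937484
N(−d₁) = 0.481660,  N(−d₂) = 0.619835
Put price V = K·e^{−rT}·N(−d₂) − S·N(−d₁) = 71.723429 − 53.257175 = 18.466254
φ(d₁) = (1/√(2π))·e^{−d₁²/2} = 0.398521
Θ = −S·φ(d₁)·σ/(2√T) + r·K·e^{−rT}·N(−d₂) = −3.606143 + 2.158875 = -1.447268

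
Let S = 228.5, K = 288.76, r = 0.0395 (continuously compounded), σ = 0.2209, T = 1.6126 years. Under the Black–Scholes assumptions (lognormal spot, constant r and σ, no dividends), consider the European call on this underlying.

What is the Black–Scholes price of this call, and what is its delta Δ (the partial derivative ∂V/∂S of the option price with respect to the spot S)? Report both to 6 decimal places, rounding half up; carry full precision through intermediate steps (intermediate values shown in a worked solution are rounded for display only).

σ√T = 0.2209·√1.6126 = 0.280517
d₁ = (ln(S/K) + (r+σ²/2)T) / (σ√T) = (ln(228.5/288.76) + (0.0395+0.2209²/2)·1.6126) / 0.280517 = (-0.234060 + 0.103043) / 0.280517 = -0.467056
d₂ = d₁ − σ√T = -0.467056 − 0.280517 = -0.747573
e^{−rT} = e^{−0.0395·1.6126} = 0.938289
N(d₁) = 0.320230,  N(d₂) = 0.227359
Call price V = S·N(d₁) − K·e^{−rT}·N(d₂) = 73.172531 − 61.600668 = 11.571863
Δ = N(d₁) = 0.320230

price = 11.571863
Δ = 0.320230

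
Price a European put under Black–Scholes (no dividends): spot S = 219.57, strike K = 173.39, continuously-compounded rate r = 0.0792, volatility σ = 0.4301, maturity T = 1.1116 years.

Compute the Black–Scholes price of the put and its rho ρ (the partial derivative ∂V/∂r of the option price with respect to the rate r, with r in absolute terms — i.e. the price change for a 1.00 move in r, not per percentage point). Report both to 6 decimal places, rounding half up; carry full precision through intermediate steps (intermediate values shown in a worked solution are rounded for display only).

price = 11.624820
ρ = -55.195590

σ√T = 0.4301·√1.1116 = 0.453465
d₁ = (ln(S/K) + (r+σ²/2)T) / (σ√T) = (ln(219.57/173.39) + (0.0792+0.4301²/2)·1.1116) / 0.453465 = (0.236128 + 0.190854) / 0.453465 = 0.941598
d₂ = d₁ − σ√T = 0.941598 − 0.453465 = 0.488133
e^{−rT} = e^{−0.0792·1.1116} = 0.915725
N(−d₁) = 0.173199,  N(−d₂) = 0.312728
Put price V = K·e^{−rT}·N(−d₂) − S·N(−d₁) = 49.654183 − 38.029363 = 11.624820
ρ = −K·T·e^{−rT}·N(−d₂) = -55.195590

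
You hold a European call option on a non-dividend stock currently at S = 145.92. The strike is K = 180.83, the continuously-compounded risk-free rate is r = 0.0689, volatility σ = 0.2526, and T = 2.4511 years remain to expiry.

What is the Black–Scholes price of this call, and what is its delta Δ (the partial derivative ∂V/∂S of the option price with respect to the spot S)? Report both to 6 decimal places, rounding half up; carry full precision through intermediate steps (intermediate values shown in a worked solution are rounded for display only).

price = 20.154535
Δ = 0.532829

σ√T = 0.2526·√2.4511 = 0.395470
d₁ = (ln(S/K) + (r+σ²/2)T) / (σ√T) = (ln(145.92/180.83) + (0.0689+0.2526²/2)·2.4511) / 0.395470 = (-0.214499 + 0.247079) / 0.395470 = 0.082384
d₂ = d₁ − σ√T = 0.082384 − 0.395470 = -0.313087
e^{−rT} = e^{−0.0689·2.4511} = 0.844610
N(d₁) = 0.532829,  N(d₂) = 0.377107
Call price V = S·N(d₁) − K·e^{−rT}·N(d₂) = 77.750440 − 57.595906 = 20.154535
Δ = N(d₁) = 0.532829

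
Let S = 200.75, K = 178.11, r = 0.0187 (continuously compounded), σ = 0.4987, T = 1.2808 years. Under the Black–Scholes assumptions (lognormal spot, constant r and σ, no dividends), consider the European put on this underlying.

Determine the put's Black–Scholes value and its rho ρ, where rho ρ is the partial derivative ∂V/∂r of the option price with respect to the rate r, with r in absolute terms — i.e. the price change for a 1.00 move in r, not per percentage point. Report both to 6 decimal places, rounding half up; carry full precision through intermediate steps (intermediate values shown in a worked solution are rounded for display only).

price = 29.498884
ρ = -113.827088

σ√T = 0.4987·√1.2808 = 0.564391
d₁ = (ln(S/K) + (r+σ²/2)T) / (σ√T) = (ln(200.75/178.11) + (0.0187+0.4987²/2)·1.2808) / 0.564391 = (0.119659 + 0.183220) / 0.564391 = 0.536647
d₂ = d₁ − σ√T = 0.536647 − 0.564391 = -0.027744
e^{−rT} = e^{−0.0187·1.2808} = 0.976334
N(−d₁) = 0.295756,  N(−d₂) = 0.511067
Put price V = K·e^{−rT}·N(−d₂) − S·N(−d₁) = 88.871868 − 59.372984 = 29.498884
ρ = −K·T·e^{−rT}·N(−d₂) = -113.827088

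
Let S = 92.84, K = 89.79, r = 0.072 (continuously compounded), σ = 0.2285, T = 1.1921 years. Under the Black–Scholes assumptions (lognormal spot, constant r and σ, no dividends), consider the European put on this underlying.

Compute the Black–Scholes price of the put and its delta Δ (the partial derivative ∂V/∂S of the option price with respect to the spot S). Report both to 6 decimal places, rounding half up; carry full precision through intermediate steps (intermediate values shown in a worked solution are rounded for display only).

σ√T = 0.2285·√1.1921 = 0.249484
d₁ = (ln(S/K) + (r+σ²/2)T) / (σ√T) = (ln(92.84/89.79) + (0.072+0.2285²/2)·1.1921) / 0.249484 = (0.033404 + 0.116952) / 0.249484 = 0.602669
d₂ = d₁ − σ√T = 0.602669 − 0.249484 = 0.353185
e^{−rT} = e^{−0.072·1.1921} = 0.917749
N(−d₁) = 0.273364,  N(−d₂) = 0.361975
Put price V = K·e^{−rT}·N(−d₂) − S·N(−d₁) = 29.828419 − 25.379148 = 4.449271
Δ = −N(−d₁) = -0.273364

price = 4.449271
Δ = -0.273364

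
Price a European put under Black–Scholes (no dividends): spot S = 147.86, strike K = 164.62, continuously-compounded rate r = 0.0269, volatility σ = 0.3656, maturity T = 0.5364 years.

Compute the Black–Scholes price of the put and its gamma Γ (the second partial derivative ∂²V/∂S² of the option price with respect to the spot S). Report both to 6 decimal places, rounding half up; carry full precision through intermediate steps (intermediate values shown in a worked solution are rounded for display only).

σ√T = 0.3656·√0.5364 = 0.267763
d₁ = (ln(S/K) + (r+σ²/2)T) / (σ√T) = (ln(147.86/164.62) + (0.0269+0.3656²/2)·0.5364) / 0.267763 = (-0.107374 + 0.050278) / 0.267763 = -0.213234
d₂ = d₁ − σ√T = -0.213234 − 0.267763 = -0.480997
e^{−rT} = e^{−0.0269·0.5364} = 0.985674
N(−d₁) = 0.584428,  N(−d₂) = 0.684741
Put price V = K·e^{−rT}·N(−d₂) − S·N(−d₁) = 111.107218 − 86.413503 = 24.693715
φ(d₁) = (1/√(2π))·e^{−d₁²/2} = 0.389975
Γ = φ(d₁) / (S·σ·√T) = 0.009850

price = 24.693715
Γ = 0.009850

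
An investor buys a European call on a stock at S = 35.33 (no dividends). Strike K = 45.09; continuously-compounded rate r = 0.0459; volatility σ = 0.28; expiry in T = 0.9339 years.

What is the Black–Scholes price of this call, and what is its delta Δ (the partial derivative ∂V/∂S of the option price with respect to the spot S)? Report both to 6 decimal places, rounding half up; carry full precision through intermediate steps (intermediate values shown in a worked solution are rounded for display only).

σ√T = 0.28·√0.9339 = 0.270588
d₁ = (ln(S/K) + (r+σ²/2)T) / (σ√T) = (ln(35.33/45.09) + (0.0459+0.28²/2)·0.9339) / 0.270588 = (-0.243928 + 0.079475) / 0.270588 = -0.607763
d₂ = d₁ − σ√T = -0.607763 − 0.270588 = -0.878350
e^{−rT} = e^{−0.0459·0.9339} = 0.958040
N(d₁) = 0.271672,  N(d₂) = 0.189877
Call price V = S·N(d₁) − K·e^{−rT}·N(d₂) = 9.598189 − 8.202300 = 1.395888
Δ = N(d₁) = 0.271672

price = 1.395888
Δ = 0.271672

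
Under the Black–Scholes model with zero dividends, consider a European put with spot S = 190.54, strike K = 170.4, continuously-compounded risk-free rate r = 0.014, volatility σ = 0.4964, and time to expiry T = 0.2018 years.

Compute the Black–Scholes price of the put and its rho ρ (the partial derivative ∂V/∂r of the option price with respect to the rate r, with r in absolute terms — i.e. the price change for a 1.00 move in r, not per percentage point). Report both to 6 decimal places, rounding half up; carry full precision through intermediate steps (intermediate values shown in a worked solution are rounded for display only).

price = 7.744098
ρ = -11.788418

σ√T = 0.4964·√0.2018 = 0.222994
d₁ = (ln(S/K) + (r+σ²/2)T) / (σ√T) = (ln(190.54/170.4) + (0.014+0.4964²/2)·0.2018) / 0.222994 = (0.111714 + 0.027688) / 0.222994 = 0.625138
d₂ = d₁ − σ√T = 0.625138 − 0.222994 = 0.402145
e^{−rT} = e^{−0.014·0.2018} = 0.997179
N(−d₁) = 0.265940,  N(−d₂) = 0.343789
Put price V = K·e^{−rT}·N(−d₂) − S·N(−d₁) = 58.416341 − 50.672243 = 7.744098
ρ = −K·T·e^{−rT}·N(−d₂) = -11.788418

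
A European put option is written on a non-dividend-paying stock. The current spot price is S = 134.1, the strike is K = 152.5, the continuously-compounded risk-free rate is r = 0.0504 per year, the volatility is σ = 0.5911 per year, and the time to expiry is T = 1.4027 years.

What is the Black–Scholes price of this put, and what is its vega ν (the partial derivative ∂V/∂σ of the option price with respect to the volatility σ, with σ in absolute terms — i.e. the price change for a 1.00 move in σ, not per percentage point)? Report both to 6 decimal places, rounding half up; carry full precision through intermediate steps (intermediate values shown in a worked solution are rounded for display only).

σ√T = 0.5911·√1.4027 = 0.700073
d₁ = (ln(S/K) + (r+σ²/2)T) / (σ√T) = (ln(134.1/152.5) + (0.0504+0.5911²/2)·1.4027) / 0.700073 = (-0.128579 + 0.315747) / 0.700073 = 0.267356
d₂ = d₁ − σ√T = 0.267356 − 0.700073 = -0.432718
e^{−rT} = e^{−0.0504·1.4027} = 0.931745
N(−d₁) = 0.394598,  N(−d₂) = 0.667390
Put price V = K·e^{−rT}·N(−d₂) − S·N(−d₁) = 94.830189 − 52.915553 = 41.914636
φ(d₁) = (1/√(2π))·e^{−d₁²/2} = 0.384936
ν = S·φ(d₁)·√T = 61.136388

price = 41.914636
ν = 61.136388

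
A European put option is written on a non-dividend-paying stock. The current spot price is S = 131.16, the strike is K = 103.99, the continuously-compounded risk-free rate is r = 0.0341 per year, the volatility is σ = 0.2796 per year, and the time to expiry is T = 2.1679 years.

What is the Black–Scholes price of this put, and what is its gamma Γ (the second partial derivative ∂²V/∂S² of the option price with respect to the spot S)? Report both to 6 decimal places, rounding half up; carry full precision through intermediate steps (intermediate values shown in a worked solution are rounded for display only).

price = 6.072420
Γ = 0.004709

σ√T = 0.2796·√2.1679 = 0.411677
d₁ = (ln(S/K) + (r+σ²/2)T) / (σ√T) = (ln(131.16/103.99) + (0.0341+0.2796²/2)·2.1679) / 0.411677 = (0.232123 + 0.158664) / 0.411677 = 0.949258
d₂ = d₁ − σ√T = 0.949258 − 0.411677 = 0.537580
e^{−rT} = e^{−0.0341·2.1679} = 0.928741
N(−d₁) = 0.171245,  N(−d₂) = 0.295433
Put price V = K·e^{−rT}·N(−d₂) − S·N(−d₁) = 28.532892 − 22.460472 = 6.072420
φ(d₁) = (1/√(2π))·e^{−d₁²/2} = 0.254238
Γ = φ(d₁) / (S·σ·√T) = 0.004709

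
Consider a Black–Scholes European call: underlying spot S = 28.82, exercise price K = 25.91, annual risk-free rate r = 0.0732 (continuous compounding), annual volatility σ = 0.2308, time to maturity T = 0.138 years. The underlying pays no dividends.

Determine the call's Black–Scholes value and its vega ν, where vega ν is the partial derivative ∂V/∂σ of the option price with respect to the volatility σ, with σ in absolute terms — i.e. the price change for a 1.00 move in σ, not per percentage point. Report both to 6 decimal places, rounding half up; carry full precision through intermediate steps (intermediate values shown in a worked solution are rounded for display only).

σ√T = 0.2308·√0.138 = 0.085738
d₁ = (ln(S/K) + (r+σ²/2)T) / (σ√T) = (ln(28.82/25.91) + (0.0732+0.2308²/2)·0.138) / 0.085738 = (0.106441 + 0.013777) / 0.085738 = 1.402146
d₂ = d₁ − σ√T = 1.402146 − 0.085738 = 1.316407
e^{−rT} = e^{−0.0732·0.138} = 0.989949
N(d₁) = 0.919564,  N(d₂) = 0.905981
Call price V = S·N(d₁) − K·e^{−rT}·N(d₂) = 26.501839 − 23.238045 = 3.263793
φ(d₁) = (1/√(2π))·e^{−d₁²/2} = 0.149278
ν = S·φ(d₁)·√T = 1.598193

price = 3.263793
ν = 1.598193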